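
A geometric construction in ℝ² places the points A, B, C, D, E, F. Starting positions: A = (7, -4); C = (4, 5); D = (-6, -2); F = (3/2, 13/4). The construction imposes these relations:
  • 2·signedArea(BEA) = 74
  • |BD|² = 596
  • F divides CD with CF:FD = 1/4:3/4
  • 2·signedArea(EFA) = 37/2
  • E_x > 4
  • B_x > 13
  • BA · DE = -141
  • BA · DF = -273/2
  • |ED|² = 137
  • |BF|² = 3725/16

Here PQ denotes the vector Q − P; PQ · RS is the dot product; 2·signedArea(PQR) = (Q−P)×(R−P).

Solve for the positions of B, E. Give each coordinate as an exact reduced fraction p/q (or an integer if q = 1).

B = (14, 12)
E = (5, 2)

1. B_x = 14  [line -15/2·x + -21/4·y + 168 = 0 ∩ |BF|² = 3725/16]
2. B_y = 12  [line -15/2·x + -21/4·y + 168 = 0 ∩ |BF|² = 3725/16]
   → B = (14, 12)
3. E_x = 5  [BA · DE = -141 ∩ 2·signedArea(EFA) = 37/2]
4. E_y = 2  [BA · DE = -141 ∩ 2·signedArea(EFA) = 37/2]
   → E = (5, 2)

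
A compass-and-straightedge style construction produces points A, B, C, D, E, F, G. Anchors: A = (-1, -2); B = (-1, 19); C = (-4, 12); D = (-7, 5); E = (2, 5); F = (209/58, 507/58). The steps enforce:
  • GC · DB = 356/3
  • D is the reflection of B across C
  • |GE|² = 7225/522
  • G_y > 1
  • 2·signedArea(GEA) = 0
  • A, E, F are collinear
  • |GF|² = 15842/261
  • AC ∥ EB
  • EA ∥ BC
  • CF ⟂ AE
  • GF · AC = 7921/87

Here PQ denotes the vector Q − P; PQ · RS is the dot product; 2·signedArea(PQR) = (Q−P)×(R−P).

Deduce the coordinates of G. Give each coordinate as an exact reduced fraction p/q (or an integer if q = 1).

1. G_x = 31/58  [2·signedArea(GEA) = 0 ∩ GF · AC = 7921/87]
2. G_y = 275/174  [2·signedArea(GEA) = 0 ∩ GF · AC = 7921/87]
   → G = (31/58, 275/174)

G = (31/58, 275/174)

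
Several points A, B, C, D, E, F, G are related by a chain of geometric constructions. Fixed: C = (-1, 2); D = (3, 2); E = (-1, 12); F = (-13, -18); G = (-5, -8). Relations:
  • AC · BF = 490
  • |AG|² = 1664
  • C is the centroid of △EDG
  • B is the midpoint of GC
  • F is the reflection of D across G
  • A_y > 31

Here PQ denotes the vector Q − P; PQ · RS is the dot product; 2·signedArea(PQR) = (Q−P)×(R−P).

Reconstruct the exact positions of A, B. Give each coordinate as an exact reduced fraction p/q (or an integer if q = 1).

A = (3, 32)
B = (-3, -3)

1. B_x = -3  [B is the midpoint of GC]
2. B_y = -3  [B is the midpoint of GC]
   → B = (-3, -3)
3. A_x = 3  [line 10·x + 15·y + -510 = 0 ∩ |AG|² = 1664]
4. A_y = 32  [line 10·x + 15·y + -510 = 0 ∩ |AG|² = 1664]
   → A = (3, 32)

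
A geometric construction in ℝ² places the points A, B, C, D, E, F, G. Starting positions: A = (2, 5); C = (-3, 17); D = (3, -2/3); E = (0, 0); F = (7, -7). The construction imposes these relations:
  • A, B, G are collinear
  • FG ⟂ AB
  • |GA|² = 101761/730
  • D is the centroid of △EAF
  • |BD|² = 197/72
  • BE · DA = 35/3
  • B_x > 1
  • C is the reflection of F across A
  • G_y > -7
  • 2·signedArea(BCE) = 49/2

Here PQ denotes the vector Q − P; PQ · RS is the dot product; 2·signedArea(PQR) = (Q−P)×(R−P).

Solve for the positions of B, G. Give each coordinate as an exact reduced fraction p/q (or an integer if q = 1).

1. B_x = 7/4  [BE · DA = 35/3 ∩ 2·signedArea(BCE) = 49/2]
2. B_y = -7/4  [BE · DA = 35/3 ∩ 2·signedArea(BCE) = 49/2]
   → B = (7/4, -7/4)
3. G_x = 1141/730  [A, B, G are collinear ∩ FG ⟂ AB]
4. G_y = -4963/730  [A, B, G are collinear ∩ FG ⟂ AB]
   → G = (1141/730, -4963/730)

B = (7/4, -7/4)
G = (1141/730, -4963/730)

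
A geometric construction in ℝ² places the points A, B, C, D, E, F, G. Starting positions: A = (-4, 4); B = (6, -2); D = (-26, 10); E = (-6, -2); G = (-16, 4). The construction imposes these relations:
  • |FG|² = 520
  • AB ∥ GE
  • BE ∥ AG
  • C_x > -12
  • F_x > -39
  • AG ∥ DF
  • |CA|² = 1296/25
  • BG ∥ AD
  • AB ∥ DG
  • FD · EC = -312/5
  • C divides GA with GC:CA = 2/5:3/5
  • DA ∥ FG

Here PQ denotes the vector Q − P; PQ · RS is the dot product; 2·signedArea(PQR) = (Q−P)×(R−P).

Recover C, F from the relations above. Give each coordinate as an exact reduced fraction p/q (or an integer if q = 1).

C = (-56/5, 4)
F = (-38, 10)

1. C_x = -56/5  [C divides GA with GC:CA = 2/5:3/5]
2. C_y = 4  [C divides GA with GC:CA = 2/5:3/5]
   → C = (-56/5, 4)
3. F_x = -38  [DA ∥ FG ∩ AG ∥ DF]
4. F_y = 10  [DA ∥ FG ∩ AG ∥ DF]
   → F = (-38, 10)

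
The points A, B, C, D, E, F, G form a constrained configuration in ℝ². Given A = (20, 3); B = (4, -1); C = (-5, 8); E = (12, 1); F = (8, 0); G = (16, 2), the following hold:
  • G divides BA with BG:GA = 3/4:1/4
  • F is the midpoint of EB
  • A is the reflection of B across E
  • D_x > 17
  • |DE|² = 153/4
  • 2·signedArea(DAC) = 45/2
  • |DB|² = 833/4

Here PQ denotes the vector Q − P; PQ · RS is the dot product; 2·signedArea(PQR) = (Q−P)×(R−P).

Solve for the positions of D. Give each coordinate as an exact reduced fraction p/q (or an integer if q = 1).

1. D_x = 18  [line -5·x + -25·y + 305/2 = 0 ∩ |DB|² = 833/4]
2. D_y = 5/2  [line -5·x + -25·y + 305/2 = 0 ∩ |DB|² = 833/4]
   → D = (18, 5/2)

D = (18, 5/2)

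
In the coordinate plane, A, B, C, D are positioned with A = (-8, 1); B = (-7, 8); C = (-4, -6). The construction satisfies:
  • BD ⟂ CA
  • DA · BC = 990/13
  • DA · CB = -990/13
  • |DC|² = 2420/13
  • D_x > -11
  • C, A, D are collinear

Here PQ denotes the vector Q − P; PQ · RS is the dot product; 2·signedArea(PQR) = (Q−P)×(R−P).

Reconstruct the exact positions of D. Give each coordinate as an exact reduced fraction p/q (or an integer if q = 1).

D = (-140/13, 76/13)

1. D_x = -140/13  [C, A, D are collinear ∩ BD ⟂ CA]
2. D_y = 76/13  [C, A, D are collinear ∩ BD ⟂ CA]
   → D = (-140/13, 76/13)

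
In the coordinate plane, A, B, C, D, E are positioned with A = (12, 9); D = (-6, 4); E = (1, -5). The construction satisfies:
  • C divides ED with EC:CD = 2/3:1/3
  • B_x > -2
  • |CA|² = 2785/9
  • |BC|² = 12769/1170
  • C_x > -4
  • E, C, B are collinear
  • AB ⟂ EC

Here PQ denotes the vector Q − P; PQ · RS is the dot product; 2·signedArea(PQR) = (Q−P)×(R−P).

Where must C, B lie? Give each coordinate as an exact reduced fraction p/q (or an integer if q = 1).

B = (-213/130, -209/130)
C = (-11/3, 1)

1. C_x = -11/3  [C divides ED with EC:CD = 2/3:1/3]
2. C_y = 1  [C divides ED with EC:CD = 2/3:1/3]
   → C = (-11/3, 1)
3. B_x = -213/130  [E, C, B are collinear ∩ AB ⟂ EC]
4. B_y = -209/130  [E, C, B are collinear ∩ AB ⟂ EC]
   → B = (-213/130, -209/130)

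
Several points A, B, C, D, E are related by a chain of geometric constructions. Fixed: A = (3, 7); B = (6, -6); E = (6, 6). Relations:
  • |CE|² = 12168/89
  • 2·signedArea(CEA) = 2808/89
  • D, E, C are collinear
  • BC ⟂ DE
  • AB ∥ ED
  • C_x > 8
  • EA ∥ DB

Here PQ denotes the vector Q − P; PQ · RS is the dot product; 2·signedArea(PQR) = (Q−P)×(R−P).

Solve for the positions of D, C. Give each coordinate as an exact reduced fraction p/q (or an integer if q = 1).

1. D_x = 9  [EA ∥ DB ∩ AB ∥ ED]
2. D_y = -7  [EA ∥ DB ∩ AB ∥ ED]
   → D = (9, -7)
3. C_x = 768/89  [D, E, C are collinear ∩ BC ⟂ DE]
4. C_y = -480/89  [D, E, C are collinear ∩ BC ⟂ DE]
   → C = (768/89, -480/89)

C = (768/89, -480/89)
D = (9, -7)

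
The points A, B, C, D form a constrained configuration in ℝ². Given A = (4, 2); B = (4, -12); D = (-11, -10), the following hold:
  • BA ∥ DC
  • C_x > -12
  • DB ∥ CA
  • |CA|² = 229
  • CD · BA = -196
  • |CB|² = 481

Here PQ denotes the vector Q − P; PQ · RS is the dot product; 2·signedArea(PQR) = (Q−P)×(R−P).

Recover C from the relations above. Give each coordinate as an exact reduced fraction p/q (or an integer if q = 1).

C = (-11, 4)

1. C_x = -11  [DB ∥ CA ∩ BA ∥ DC]
2. C_y = 4  [DB ∥ CA ∩ BA ∥ DC]
   → C = (-11, 4)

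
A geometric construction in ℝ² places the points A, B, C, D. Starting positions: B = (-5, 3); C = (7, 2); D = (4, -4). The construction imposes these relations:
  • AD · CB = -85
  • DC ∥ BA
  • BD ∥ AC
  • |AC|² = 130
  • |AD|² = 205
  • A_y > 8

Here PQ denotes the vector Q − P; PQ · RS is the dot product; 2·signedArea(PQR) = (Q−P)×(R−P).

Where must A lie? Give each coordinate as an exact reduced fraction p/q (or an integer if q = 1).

1. A_x = -2  [BD ∥ AC ∩ DC ∥ BA]
2. A_y = 9  [BD ∥ AC ∩ DC ∥ BA]
   → A = (-2, 9)

A = (-2, 9)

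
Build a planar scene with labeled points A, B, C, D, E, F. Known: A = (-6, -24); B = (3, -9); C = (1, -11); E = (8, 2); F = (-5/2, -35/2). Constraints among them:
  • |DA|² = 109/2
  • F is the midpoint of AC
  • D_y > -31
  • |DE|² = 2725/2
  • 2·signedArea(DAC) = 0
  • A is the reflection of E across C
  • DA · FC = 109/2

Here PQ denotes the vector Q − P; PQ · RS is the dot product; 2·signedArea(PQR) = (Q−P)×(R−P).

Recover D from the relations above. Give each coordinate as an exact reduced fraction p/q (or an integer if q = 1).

1. D_x = -19/2  [2·signedArea(DAC) = 0 ∩ DA · FC = 109/2]
2. D_y = -61/2  [2·signedArea(DAC) = 0 ∩ DA · FC = 109/2]
   → D = (-19/2, -61/2)

D = (-19/2, -61/2)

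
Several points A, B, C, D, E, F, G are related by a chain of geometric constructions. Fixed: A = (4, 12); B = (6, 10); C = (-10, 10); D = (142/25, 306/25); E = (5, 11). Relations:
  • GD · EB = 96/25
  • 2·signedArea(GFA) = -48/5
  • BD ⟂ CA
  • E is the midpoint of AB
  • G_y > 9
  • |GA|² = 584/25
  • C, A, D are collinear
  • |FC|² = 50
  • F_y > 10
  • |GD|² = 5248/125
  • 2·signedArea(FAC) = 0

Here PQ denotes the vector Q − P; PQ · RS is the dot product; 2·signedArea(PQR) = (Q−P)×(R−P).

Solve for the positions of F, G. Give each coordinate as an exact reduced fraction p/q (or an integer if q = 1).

1. F_x = -3  [line 2·x + -14·y + 160 = 0 ∩ |FC|² = 50]
2. F_y = 11  [line 2·x + -14·y + 160 = 0 ∩ |FC|² = 50]
   → F = (-3, 11)
3. G_x = -2/5  [2·signedArea(GFA) = -48/5 ∩ GD · EB = 96/25]
4. G_y = 10  [2·signedArea(GFA) = -48/5 ∩ GD · EB = 96/25]
   → G = (-2/5, 10)

F = (-3, 11)
G = (-2/5, 10)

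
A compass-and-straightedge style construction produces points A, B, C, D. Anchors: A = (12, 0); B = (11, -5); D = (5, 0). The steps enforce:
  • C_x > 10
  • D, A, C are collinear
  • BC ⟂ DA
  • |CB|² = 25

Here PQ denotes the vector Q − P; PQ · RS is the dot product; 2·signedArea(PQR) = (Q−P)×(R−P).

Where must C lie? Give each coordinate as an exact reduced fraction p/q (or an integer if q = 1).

C = (11, 0)

1. C_x = 11  [D, A, C are collinear ∩ BC ⟂ DA]
2. C_y = 0  [D, A, C are collinear ∩ BC ⟂ DA]
   → C = (11, 0)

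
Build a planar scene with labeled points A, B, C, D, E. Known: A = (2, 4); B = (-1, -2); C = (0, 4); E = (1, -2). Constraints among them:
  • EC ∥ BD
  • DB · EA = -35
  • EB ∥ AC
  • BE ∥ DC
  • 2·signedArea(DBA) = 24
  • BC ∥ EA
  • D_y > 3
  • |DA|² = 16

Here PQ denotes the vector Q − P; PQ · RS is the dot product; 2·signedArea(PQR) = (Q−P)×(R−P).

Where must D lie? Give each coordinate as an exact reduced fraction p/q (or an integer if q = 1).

1. D_x = -2  [BE ∥ DC ∩ EC ∥ BD]
2. D_y = 4  [BE ∥ DC ∩ EC ∥ BD]
   → D = (-2, 4)

D = (-2, 4)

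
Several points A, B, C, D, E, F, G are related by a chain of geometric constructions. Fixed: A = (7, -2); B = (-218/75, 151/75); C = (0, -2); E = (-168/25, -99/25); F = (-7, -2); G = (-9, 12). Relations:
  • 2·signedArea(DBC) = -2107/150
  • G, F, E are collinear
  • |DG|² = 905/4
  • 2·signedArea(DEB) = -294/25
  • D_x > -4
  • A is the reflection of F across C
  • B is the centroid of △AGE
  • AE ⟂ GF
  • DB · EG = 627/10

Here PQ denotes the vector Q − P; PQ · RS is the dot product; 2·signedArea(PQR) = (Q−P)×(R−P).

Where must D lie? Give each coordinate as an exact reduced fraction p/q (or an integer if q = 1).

D = (-7/2, -2)

1. D_x = -7/2  [2·signedArea(DBC) = -2107/150 ∩ DB · EG = 627/10]
2. D_y = -2  [2·signedArea(DBC) = -2107/150 ∩ DB · EG = 627/10]
   → D = (-7/2, -2)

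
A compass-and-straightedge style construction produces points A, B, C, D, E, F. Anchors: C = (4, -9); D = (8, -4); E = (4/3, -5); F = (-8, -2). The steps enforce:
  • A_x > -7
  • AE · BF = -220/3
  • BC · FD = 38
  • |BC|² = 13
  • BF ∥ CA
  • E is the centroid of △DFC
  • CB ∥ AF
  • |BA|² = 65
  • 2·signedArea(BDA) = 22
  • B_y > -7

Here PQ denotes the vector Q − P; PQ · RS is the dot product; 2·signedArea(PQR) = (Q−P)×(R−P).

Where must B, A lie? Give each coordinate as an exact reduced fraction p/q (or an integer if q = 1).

A = (-6, -5)
B = (2, -6)

1. B_x = 2  [line -16·x + 2·y + 44 = 0 ∩ |BC|² = 13]
2. B_y = -6  [line -16·x + 2·y + 44 = 0 ∩ |BC|² = 13]
   → B = (2, -6)
3. A_x = -6  [CB ∥ AF ∩ BF ∥ CA]
4. A_y = -5  [CB ∥ AF ∩ BF ∥ CA]
   → A = (-6, -5)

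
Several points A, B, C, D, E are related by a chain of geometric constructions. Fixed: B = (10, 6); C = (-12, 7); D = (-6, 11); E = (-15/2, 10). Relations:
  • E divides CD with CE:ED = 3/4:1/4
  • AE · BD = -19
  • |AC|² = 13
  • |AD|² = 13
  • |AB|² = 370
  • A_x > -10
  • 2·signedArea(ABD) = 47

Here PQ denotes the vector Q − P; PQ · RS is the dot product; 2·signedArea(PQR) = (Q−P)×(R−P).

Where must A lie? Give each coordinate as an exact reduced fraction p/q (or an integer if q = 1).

A = (-9, 9)

1. A_x = -9  [2·signedArea(ABD) = 47 ∩ AE · BD = -19]
2. A_y = 9  [2·signedArea(ABD) = 47 ∩ AE · BD = -19]
   → A = (-9, 9)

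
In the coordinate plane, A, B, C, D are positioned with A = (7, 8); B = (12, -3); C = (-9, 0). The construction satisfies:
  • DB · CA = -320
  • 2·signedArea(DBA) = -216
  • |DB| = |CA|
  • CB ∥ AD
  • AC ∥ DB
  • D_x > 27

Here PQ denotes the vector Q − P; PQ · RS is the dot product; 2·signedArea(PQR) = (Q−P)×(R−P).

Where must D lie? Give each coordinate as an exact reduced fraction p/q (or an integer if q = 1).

D = (28, 5)

1. D_x = 28  [AC ∥ DB ∩ CB ∥ AD]
2. D_y = 5  [AC ∥ DB ∩ CB ∥ AD]
   → D = (28, 5)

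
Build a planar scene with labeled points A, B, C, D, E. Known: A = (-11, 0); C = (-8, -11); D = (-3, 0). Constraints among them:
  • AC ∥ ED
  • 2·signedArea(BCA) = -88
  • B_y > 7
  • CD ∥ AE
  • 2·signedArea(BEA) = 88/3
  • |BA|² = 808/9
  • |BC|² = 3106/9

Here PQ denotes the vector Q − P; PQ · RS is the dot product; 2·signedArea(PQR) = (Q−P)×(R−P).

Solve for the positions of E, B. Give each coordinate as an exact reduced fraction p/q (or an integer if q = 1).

B = (-5, 22/3)
E = (-6, 11)

1. E_x = -6  [AC ∥ ED ∩ CD ∥ AE]
2. E_y = 11  [AC ∥ ED ∩ CD ∥ AE]
   → E = (-6, 11)
3. B_x = -5  [2·signedArea(BEA) = 88/3 ∩ 2·signedArea(BCA) = -88]
4. B_y = 22/3  [2·signedArea(BEA) = 88/3 ∩ 2·signedArea(BCA) = -88]
   → B = (-5, 22/3)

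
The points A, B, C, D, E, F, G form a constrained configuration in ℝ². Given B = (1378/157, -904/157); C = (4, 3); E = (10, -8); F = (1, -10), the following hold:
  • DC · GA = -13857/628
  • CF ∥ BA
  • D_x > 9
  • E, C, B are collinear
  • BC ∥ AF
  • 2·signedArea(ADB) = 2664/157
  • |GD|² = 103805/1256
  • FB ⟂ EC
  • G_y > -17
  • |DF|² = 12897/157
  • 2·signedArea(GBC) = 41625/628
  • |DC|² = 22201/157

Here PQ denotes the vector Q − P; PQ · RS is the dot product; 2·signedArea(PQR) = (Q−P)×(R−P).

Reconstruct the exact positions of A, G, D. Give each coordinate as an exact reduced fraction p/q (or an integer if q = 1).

A = (907/157, -2945/157)
D = (1522/157, -1168/157)
G = (4291/628, -10091/628)

1. A_x = 907/157  [BC ∥ AF ∩ CF ∥ BA]
2. A_y = -2945/157  [BC ∥ AF ∩ CF ∥ BA]
   → A = (907/157, -2945/157)
3. D_x = 1522/157  [line 13·x + -3·y + -23290/157 = 0 ∩ |DF|² = 12897/157]
4. D_y = -1168/157  [line 13·x + -3·y + -23290/157 = 0 ∩ |DF|² = 12897/157]
   → D = (1522/157, -1168/157)
5. G_x = 4291/628  [2·signedArea(GBC) = 41625/628 ∩ DC · GA = -13857/628]
6. G_y = -10091/628  [2·signedArea(GBC) = 41625/628 ∩ DC · GA = -13857/628]
   → G = (4291/628, -10091/628)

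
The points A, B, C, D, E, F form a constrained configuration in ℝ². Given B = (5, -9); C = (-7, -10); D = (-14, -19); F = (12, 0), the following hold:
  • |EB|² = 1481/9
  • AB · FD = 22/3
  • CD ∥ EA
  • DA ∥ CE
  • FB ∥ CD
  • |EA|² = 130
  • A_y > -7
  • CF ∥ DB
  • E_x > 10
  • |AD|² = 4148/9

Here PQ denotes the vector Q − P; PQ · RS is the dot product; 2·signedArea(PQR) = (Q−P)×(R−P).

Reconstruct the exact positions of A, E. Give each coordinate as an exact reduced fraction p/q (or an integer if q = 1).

1. A_x = 10/3  [line 26·x + 19·y + 101/3 = 0 ∩ |AD|² = 4148/9]
2. A_y = -19/3  [line 26·x + 19·y + 101/3 = 0 ∩ |AD|² = 4148/9]
   → A = (10/3, -19/3)
3. E_x = 31/3  [CD ∥ EA ∩ DA ∥ CE]
4. E_y = 8/3  [CD ∥ EA ∩ DA ∥ CE]
   → E = (31/3, 8/3)

A = (10/3, -19/3)
E = (31/3, 8/3)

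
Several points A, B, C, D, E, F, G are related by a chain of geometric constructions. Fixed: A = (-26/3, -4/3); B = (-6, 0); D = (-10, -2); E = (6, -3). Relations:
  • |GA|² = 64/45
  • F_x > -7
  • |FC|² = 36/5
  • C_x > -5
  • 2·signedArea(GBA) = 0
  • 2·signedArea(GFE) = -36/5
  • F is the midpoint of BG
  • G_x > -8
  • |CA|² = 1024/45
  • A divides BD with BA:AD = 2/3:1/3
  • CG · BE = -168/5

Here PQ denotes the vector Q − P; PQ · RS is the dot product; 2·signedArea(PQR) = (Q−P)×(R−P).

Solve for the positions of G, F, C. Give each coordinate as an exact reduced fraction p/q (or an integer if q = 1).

1. G_x = -38/5  [line 4/3·x + -8/3·y + 8 = 0 ∩ |GA|² = 64/45]
2. G_y = -4/5  [line 4/3·x + -8/3·y + 8 = 0 ∩ |GA|² = 64/45]
   → G = (-38/5, -4/5)
3. F_x = -34/5  [F is the midpoint of BG]
4. F_y = -2/5  [F is the midpoint of BG]
   → F = (-34/5, -2/5)
5. C_x = -22/5  [line -12·x + 3·y + -276/5 = 0 ∩ |CA|² = 1024/45]
6. C_y = 4/5  [line -12·x + 3·y + -276/5 = 0 ∩ |CA|² = 1024/45]
   → C = (-22/5, 4/5)

C = (-22/5, 4/5)
F = (-34/5, -2/5)
G = (-38/5, -4/5)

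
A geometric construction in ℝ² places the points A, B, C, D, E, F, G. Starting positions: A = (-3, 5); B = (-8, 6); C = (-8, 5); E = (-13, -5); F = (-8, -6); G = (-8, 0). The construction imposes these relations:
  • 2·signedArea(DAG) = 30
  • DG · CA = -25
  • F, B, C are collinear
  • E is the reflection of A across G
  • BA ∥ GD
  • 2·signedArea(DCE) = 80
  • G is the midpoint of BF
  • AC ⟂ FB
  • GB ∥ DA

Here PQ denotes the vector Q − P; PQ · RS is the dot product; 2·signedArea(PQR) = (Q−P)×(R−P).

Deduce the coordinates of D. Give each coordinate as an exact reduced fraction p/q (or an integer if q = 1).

1. D_x = -3  [GB ∥ DA ∩ BA ∥ GD]
2. D_y = -1  [GB ∥ DA ∩ BA ∥ GD]
   → D = (-3, -1)

D = (-3, -1)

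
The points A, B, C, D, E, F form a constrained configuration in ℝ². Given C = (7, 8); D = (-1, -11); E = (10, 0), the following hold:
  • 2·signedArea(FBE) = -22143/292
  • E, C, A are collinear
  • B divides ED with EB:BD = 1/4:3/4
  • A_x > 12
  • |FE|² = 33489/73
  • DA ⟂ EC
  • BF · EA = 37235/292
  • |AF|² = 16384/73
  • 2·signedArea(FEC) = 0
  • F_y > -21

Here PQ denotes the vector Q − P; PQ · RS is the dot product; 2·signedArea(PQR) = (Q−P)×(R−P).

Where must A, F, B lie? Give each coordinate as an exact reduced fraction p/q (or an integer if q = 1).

A = (895/73, -440/73)
B = (29/4, -11/4)
F = (1279/73, -1464/73)

1. A_x = 895/73  [E, C, A are collinear ∩ DA ⟂ EC]
2. A_y = -440/73  [E, C, A are collinear ∩ DA ⟂ EC]
   → A = (895/73, -440/73)
3. B_x = 29/4  [B divides ED with EB:BD = 1/4:3/4]
4. B_y = -11/4  [B divides ED with EB:BD = 1/4:3/4]
   → B = (29/4, -11/4)
5. F_x = 1279/73  [2·signedArea(FEC) = 0 ∩ 2·signedArea(FBE) = -22143/292]
6. F_y = -1464/73  [2·signedArea(FEC) = 0 ∩ 2·signedArea(FBE) = -22143/292]
   → F = (1279/73, -1464/73)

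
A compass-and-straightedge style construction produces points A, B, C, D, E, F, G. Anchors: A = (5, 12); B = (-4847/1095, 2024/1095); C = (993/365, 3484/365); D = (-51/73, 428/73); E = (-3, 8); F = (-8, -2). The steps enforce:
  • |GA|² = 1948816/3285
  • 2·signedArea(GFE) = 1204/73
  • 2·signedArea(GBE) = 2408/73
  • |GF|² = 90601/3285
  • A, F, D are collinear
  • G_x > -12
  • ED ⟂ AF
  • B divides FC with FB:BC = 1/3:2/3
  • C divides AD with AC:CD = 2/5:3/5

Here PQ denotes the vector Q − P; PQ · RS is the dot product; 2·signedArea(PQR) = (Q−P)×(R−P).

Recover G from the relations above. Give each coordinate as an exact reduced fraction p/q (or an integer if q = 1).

1. G_x = -12673/1095  [2·signedArea(GBE) = 2408/73 ∩ 2·signedArea(GFE) = 1204/73]
2. G_y = -6404/1095  [2·signedArea(GBE) = 2408/73 ∩ 2·signedArea(GFE) = 1204/73]
   → G = (-12673/1095, -6404/1095)

G = (-12673/1095, -6404/1095)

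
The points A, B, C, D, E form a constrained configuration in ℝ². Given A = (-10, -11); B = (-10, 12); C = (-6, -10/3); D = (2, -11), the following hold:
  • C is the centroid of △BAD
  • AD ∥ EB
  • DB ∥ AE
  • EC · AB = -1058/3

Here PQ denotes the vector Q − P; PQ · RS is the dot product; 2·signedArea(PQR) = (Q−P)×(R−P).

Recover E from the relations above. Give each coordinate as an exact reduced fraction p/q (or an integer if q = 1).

E = (-22, 12)

1. E_x = -22  [AD ∥ EB ∩ DB ∥ AE]
2. E_y = 12  [AD ∥ EB ∩ DB ∥ AE]
   → E = (-22, 12)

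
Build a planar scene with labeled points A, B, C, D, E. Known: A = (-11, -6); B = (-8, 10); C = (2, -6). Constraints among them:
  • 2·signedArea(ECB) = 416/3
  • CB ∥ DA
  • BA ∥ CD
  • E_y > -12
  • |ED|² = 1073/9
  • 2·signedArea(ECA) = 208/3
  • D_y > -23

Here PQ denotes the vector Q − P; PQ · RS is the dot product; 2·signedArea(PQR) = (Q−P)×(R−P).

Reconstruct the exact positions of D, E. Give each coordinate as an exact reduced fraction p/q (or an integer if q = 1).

D = (-1, -22)
E = (-10/3, -34/3)

1. D_x = -1  [CB ∥ DA ∩ BA ∥ CD]
2. D_y = -22  [CB ∥ DA ∩ BA ∥ CD]
   → D = (-1, -22)
3. E_x = -10/3  [2·signedArea(ECA) = 208/3 ∩ 2·signedArea(ECB) = 416/3]
4. E_y = -34/3  [2·signedArea(ECA) = 208/3 ∩ 2·signedArea(ECB) = 416/3]
   → E = (-10/3, -34/3)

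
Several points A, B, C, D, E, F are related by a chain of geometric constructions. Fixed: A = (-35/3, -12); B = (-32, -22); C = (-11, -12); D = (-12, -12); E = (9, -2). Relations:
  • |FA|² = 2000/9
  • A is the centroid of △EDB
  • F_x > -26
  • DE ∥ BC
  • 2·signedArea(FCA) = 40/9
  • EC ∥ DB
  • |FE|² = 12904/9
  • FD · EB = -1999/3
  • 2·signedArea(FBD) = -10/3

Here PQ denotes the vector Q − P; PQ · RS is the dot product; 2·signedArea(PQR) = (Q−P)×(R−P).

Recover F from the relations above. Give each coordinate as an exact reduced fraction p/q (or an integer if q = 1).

1. F_x = -25  [FD · EB = -1999/3 ∩ 2·signedArea(FCA) = 40/9]
2. F_y = -56/3  [FD · EB = -1999/3 ∩ 2·signedArea(FCA) = 40/9]
   → F = (-25, -56/3)

F = (-25, -56/3)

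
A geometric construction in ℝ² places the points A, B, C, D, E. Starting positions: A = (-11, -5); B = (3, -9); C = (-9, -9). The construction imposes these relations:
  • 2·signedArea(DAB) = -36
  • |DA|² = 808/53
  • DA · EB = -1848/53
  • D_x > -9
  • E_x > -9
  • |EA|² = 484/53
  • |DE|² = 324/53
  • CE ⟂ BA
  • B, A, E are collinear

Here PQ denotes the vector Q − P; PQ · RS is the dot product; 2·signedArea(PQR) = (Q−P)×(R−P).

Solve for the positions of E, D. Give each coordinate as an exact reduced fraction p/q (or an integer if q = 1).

D = (-465/53, -435/53)
E = (-429/53, -309/53)

1. E_x = -429/53  [B, A, E are collinear ∩ CE ⟂ BA]
2. E_y = -309/53  [B, A, E are collinear ∩ CE ⟂ BA]
   → E = (-429/53, -309/53)
3. D_x = -465/53  [2·signedArea(DAB) = -36 ∩ DA · EB = -1848/53]
4. D_y = -435/53  [2·signedArea(DAB) = -36 ∩ DA · EB = -1848/53]
   → D = (-465/53, -435/53)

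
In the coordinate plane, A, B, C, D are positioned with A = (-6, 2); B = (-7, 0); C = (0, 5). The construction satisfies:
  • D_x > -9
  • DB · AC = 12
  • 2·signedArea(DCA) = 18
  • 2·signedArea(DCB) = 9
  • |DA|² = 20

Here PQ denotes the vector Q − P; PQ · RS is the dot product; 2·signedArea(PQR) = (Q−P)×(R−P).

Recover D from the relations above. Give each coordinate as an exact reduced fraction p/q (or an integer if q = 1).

1. D_x = -8  [2·signedArea(DCA) = 18 ∩ 2·signedArea(DCB) = 9]
2. D_y = -2  [2·signedArea(DCA) = 18 ∩ 2·signedArea(DCB) = 9]
   → D = (-8, -2)

D = (-8, -2)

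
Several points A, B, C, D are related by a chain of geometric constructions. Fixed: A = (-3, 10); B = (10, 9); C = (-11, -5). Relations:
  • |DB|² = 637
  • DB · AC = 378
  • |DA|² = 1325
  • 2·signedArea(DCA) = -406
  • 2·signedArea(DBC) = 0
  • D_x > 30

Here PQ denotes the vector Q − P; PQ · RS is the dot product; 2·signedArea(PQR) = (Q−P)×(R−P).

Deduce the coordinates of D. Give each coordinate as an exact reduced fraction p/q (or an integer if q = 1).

D = (31, 23)

1. D_x = 31  [2·signedArea(DBC) = 0 ∩ 2·signedArea(DCA) = -406]
2. D_y = 23  [2·signedArea(DBC) = 0 ∩ 2·signedArea(DCA) = -406]
   → D = (31, 23)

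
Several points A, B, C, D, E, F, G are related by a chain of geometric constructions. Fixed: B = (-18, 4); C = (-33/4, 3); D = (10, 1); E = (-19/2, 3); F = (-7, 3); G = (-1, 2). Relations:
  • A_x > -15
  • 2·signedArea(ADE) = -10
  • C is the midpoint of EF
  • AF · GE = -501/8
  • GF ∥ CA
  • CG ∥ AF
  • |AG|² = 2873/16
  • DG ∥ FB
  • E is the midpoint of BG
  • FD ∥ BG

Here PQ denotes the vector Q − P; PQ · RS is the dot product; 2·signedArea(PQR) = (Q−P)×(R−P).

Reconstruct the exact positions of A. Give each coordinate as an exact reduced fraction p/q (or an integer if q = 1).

A = (-57/4, 4)

1. A_x = -57/4  [CG ∥ AF ∩ GF ∥ CA]
2. A_y = 4  [CG ∥ AF ∩ GF ∥ CA]
   → A = (-57/4, 4)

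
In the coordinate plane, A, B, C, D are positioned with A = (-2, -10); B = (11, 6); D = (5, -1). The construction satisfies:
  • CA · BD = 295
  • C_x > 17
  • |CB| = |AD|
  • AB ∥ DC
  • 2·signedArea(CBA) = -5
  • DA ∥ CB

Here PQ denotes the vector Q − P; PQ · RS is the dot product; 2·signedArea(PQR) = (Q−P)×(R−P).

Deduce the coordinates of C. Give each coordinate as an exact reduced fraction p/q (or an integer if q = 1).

C = (18, 15)

1. C_x = 18  [DA ∥ CB ∩ AB ∥ DC]
2. C_y = 15  [DA ∥ CB ∩ AB ∥ DC]
   → C = (18, 15)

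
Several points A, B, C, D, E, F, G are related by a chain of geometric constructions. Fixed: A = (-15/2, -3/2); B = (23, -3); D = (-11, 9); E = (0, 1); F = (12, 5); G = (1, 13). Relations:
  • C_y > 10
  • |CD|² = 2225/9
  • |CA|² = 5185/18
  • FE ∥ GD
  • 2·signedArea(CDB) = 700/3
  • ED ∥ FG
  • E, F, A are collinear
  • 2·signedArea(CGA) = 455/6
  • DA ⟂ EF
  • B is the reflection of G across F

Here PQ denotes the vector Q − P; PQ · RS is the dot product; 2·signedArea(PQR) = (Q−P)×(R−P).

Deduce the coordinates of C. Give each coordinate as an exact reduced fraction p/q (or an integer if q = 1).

C = (14/3, 31/3)

1. C_x = 14/3  [2·signedArea(CDB) = 700/3 ∩ 2·signedArea(CGA) = 455/6]
2. C_y = 31/3  [2·signedArea(CDB) = 700/3 ∩ 2·signedArea(CGA) = 455/6]
   → C = (14/3, 31/3)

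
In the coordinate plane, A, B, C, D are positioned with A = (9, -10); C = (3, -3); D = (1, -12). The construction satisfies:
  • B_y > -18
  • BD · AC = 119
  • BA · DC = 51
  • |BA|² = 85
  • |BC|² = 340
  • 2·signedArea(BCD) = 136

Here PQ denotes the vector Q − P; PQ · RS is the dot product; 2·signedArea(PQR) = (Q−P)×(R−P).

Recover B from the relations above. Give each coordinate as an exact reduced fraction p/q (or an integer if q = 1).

B = (15, -17)

1. B_x = 15  [2·signedArea(BCD) = 136 ∩ BA · DC = 51]
2. B_y = -17  [2·signedArea(BCD) = 136 ∩ BA · DC = 51]
   → B = (15, -17)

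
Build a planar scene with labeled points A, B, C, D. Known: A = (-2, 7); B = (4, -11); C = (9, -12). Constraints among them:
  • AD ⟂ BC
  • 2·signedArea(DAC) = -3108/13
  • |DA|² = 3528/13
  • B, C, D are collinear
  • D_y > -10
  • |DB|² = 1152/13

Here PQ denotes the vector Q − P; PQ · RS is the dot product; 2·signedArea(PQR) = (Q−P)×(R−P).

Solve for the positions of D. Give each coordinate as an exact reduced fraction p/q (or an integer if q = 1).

1. D_x = -68/13  [B, C, D are collinear ∩ AD ⟂ BC]
2. D_y = -119/13  [B, C, D are collinear ∩ AD ⟂ BC]
   → D = (-68/13, -119/13)

D = (-68/13, -119/13)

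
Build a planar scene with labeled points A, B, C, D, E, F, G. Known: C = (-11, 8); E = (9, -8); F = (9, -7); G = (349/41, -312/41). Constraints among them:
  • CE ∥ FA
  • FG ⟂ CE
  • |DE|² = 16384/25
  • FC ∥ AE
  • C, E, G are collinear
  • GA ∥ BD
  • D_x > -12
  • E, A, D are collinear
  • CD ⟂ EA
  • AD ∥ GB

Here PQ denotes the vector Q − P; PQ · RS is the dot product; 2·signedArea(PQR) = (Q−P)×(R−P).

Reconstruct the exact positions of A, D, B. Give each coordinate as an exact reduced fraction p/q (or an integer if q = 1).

1. A_x = 29  [FC ∥ AE ∩ CE ∥ FA]
2. A_y = -23  [FC ∥ AE ∩ CE ∥ FA]
   → A = (29, -23)
3. D_x = -287/25  [E, A, D are collinear ∩ CD ⟂ EA]
4. D_y = 184/25  [E, A, D are collinear ∩ CD ⟂ EA]
   → D = (-287/25, 184/25)
5. B_x = -32767/1025  [GA ∥ BD ∩ AD ∥ GB]
6. B_y = 23319/1025  [GA ∥ BD ∩ AD ∥ GB]
   → B = (-32767/1025, 23319/1025)

A = (29, -23)
B = (-32767/1025, 23319/1025)
D = (-287/25, 184/25)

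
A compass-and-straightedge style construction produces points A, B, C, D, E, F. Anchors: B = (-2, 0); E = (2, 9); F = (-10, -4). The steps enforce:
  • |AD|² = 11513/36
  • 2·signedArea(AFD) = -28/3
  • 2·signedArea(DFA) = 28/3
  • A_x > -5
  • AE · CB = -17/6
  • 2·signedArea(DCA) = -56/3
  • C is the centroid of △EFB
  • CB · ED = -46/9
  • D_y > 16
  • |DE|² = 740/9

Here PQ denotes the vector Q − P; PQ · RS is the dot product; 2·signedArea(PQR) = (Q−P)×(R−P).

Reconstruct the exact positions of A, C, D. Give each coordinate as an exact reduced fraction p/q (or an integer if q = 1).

A = (-4, 5/2)
C = (-10/3, 5/3)
D = (22/3, 49/3)

1. C_x = -10/3  [C is the centroid of △EFB]
2. C_y = 5/3  [C is the centroid of △EFB]
   → C = (-10/3, 5/3)
3. D_x = 22/3  [line 4/3·x + -5/3·y + 157/9 = 0 ∩ |DE|² = 740/9]
4. D_y = 49/3  [line 4/3·x + -5/3·y + 157/9 = 0 ∩ |DE|² = 740/9]
   → D = (22/3, 49/3)
5. A_x = -4  [2·signedArea(AFD) = -28/3 ∩ AE · CB = -17/6]
6. A_y = 5/2  [2·signedArea(AFD) = -28/3 ∩ AE · CB = -17/6]
   → A = (-4, 5/2)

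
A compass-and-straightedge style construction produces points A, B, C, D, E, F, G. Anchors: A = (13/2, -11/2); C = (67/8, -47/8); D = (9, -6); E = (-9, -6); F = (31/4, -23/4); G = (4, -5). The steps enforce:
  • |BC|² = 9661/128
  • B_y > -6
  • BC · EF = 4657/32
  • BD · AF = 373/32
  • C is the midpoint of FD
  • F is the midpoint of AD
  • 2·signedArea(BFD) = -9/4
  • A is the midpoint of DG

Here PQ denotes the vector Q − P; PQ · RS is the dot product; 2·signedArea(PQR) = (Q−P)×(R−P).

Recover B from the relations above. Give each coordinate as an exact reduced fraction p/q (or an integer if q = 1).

1. B_x = -5/16  [BC · EF = 4657/32 ∩ 2·signedArea(BFD) = -9/4]
2. B_y = -95/16  [BC · EF = 4657/32 ∩ 2·signedArea(BFD) = -9/4]
   → B = (-5/16, -95/16)

B = (-5/16, -95/16)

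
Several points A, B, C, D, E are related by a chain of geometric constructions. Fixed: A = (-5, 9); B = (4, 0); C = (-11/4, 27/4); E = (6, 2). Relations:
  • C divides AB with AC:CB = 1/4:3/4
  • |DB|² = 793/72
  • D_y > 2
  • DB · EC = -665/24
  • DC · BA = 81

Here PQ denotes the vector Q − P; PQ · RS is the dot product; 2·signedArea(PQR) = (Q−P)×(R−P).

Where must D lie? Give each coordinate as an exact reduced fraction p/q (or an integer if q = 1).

1. D_x = 29/12  [DB · EC = -665/24 ∩ DC · BA = 81]
2. D_y = 35/12  [DB · EC = -665/24 ∩ DC · BA = 81]
   → D = (29/12, 35/12)

D = (29/12, 35/12)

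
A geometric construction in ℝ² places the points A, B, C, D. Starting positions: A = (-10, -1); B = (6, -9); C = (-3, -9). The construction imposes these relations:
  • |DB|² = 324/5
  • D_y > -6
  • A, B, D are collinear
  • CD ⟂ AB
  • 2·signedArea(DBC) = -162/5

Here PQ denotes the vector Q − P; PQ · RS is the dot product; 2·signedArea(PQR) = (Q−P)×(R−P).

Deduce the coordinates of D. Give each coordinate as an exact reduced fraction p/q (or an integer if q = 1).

D = (-6/5, -27/5)

1. D_x = -6/5  [A, B, D are collinear ∩ CD ⟂ AB]
2. D_y = -27/5  [A, B, D are collinear ∩ CD ⟂ AB]
   → D = (-6/5, -27/5)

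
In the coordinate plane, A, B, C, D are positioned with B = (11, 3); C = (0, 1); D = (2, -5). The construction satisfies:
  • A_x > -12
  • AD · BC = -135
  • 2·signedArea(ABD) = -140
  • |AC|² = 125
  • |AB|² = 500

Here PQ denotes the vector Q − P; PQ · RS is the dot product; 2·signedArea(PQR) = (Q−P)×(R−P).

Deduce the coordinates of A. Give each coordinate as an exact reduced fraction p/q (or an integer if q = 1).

1. A_x = -11  [2·signedArea(ABD) = -140 ∩ AD · BC = -135]
2. A_y = -1  [2·signedArea(ABD) = -140 ∩ AD · BC = -135]
   → A = (-11, -1)

A = (-11, -1)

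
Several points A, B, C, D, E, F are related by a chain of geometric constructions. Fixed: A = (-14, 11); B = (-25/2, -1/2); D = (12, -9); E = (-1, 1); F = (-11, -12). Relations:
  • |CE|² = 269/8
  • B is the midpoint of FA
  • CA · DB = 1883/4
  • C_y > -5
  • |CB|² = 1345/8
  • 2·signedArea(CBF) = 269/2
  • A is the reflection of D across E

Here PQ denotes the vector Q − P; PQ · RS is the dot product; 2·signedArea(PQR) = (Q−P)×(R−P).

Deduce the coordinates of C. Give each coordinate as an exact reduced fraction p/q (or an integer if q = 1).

1. C_x = -1/4  [2·signedArea(CBF) = 269/2 ∩ CA · DB = 1883/4]
2. C_y = -19/4  [2·signedArea(CBF) = 269/2 ∩ CA · DB = 1883/4]
   → C = (-1/4, -19/4)

C = (-1/4, -19/4)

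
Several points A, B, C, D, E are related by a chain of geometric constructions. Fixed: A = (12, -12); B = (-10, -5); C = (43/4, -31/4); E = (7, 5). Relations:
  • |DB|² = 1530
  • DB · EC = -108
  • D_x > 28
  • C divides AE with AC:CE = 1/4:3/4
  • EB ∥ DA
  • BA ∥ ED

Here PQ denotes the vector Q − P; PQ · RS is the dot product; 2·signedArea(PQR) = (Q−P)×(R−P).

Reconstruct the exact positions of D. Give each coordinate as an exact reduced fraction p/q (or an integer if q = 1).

1. D_x = 29  [EB ∥ DA ∩ BA ∥ ED]
2. D_y = -2  [EB ∥ DA ∩ BA ∥ ED]
   → D = (29, -2)

D = (29, -2)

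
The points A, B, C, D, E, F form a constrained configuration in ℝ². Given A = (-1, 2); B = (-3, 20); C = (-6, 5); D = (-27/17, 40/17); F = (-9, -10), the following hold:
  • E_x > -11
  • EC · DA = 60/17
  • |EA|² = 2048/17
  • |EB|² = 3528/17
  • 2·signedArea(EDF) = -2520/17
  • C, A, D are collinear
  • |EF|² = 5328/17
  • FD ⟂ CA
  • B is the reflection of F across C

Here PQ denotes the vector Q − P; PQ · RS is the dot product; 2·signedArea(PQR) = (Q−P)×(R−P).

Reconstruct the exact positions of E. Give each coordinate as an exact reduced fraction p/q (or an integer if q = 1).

E = (-177/17, 130/17)

1. E_x = -177/17  [line -10/17·x + 6/17·y + -150/17 = 0 ∩ |EA|² = 2048/17]
2. E_y = 130/17  [line -10/17·x + 6/17·y + -150/17 = 0 ∩ |EA|² = 2048/17]
   → E = (-177/17, 130/17)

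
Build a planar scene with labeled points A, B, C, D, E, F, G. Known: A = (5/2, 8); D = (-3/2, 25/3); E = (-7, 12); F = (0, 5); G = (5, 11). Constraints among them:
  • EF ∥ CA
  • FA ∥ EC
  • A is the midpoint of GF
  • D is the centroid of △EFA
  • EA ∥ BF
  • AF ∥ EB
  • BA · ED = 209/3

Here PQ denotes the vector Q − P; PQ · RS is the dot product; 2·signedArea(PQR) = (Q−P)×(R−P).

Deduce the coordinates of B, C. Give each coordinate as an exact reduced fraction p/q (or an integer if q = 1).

1. B_x = -19/2  [EA ∥ BF ∩ AF ∥ EB]
2. B_y = 9  [EA ∥ BF ∩ AF ∥ EB]
   → B = (-19/2, 9)
3. C_x = -9/2  [EF ∥ CA ∩ FA ∥ EC]
4. C_y = 15  [EF ∥ CA ∩ FA ∥ EC]
   → C = (-9/2, 15)

B = (-19/2, 9)
C = (-9/2, 15)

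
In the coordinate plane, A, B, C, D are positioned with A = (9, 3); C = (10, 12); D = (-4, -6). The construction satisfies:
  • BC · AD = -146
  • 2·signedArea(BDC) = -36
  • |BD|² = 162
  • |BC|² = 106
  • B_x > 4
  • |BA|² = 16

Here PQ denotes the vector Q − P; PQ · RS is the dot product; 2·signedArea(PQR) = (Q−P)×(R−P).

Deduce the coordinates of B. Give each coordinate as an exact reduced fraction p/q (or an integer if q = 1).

B = (5, 3)

1. B_x = 5  [BC · AD = -146 ∩ 2·signedArea(BDC) = -36]
2. B_y = 3  [BC · AD = -146 ∩ 2·signedArea(BDC) = -36]
   → B = (5, 3)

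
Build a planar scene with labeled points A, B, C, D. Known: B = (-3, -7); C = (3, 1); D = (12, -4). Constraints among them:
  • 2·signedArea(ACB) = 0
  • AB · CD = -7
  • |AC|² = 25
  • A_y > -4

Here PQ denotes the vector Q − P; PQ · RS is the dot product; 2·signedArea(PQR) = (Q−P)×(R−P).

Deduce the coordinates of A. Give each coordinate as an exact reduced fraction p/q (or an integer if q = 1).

1. A_x = 0  [2·signedArea(ACB) = 0 ∩ AB · CD = -7]
2. A_y = -3  [2·signedArea(ACB) = 0 ∩ AB · CD = -7]
   → A = (0, -3)

A = (0, -3)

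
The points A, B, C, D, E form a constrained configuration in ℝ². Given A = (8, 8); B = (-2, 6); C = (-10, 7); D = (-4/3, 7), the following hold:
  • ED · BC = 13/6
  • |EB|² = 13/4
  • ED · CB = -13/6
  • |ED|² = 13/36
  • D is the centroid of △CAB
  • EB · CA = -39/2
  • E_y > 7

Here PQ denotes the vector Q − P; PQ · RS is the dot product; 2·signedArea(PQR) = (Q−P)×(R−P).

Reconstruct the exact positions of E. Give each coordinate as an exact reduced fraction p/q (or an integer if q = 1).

E = (-1, 15/2)

1. E_x = -1  [ED · BC = 13/6 ∩ EB · CA = -39/2]
2. E_y = 15/2  [ED · BC = 13/6 ∩ EB · CA = -39/2]
   → E = (-1, 15/2)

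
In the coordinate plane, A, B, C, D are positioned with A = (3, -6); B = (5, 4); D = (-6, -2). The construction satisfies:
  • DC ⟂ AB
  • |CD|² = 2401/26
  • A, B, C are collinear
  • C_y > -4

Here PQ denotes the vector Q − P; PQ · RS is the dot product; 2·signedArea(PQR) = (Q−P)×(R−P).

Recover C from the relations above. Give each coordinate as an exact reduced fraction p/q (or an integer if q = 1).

1. C_x = 89/26  [A, B, C are collinear ∩ DC ⟂ AB]
2. C_y = -101/26  [A, B, C are collinear ∩ DC ⟂ AB]
   → C = (89/26, -101/26)

C = (89/26, -101/26)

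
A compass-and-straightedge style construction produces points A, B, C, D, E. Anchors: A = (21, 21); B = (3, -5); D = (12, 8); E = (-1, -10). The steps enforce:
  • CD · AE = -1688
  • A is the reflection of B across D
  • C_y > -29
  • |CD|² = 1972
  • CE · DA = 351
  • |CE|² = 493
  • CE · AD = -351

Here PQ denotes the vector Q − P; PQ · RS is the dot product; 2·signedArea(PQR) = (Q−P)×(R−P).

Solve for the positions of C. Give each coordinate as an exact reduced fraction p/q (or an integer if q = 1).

C = (-14, -28)

1. C_x = -14  [CE · AD = -351 ∩ CD · AE = -1688]
2. C_y = -28  [CE · AD = -351 ∩ CD · AE = -1688]
   → C = (-14, -28)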